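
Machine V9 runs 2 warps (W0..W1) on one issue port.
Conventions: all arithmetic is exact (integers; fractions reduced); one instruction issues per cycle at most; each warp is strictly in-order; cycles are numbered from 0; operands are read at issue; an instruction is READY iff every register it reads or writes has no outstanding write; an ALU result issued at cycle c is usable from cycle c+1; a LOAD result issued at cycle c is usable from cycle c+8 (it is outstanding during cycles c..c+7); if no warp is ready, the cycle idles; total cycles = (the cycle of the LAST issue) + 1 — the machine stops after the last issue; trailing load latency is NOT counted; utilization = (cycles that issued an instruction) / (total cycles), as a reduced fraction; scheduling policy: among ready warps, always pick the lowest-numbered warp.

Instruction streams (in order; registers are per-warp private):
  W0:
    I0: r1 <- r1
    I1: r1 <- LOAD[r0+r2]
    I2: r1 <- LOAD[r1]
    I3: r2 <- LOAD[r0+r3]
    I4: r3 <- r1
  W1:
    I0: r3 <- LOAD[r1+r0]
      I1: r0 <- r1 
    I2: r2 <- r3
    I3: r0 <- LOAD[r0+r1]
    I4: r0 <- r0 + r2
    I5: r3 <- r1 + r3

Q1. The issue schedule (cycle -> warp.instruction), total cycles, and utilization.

cycle 0: W0.I0
cycle 1: W0.I1
cycle 2: W1.I0
cycle 3: W1.I1
cycle 4: idle
cycle 5: idle
cycle 6: idle
cycle 7: idle
cycle 8: idle
cycle 9: W0.I2
cycle 10: W0.I3
cycle 11: W1.I2
cycle 12: W1.I3
cycle 13: idle
cycle 14: idle
cycle 15: idle
cycle 16: idle
cycle 17: W0.I4
cycle 18: idle
cycle 19: idle
cycle 20: W1.I4
cycle 21: W1.I5

Answer: 22 cycles, utilization 1/2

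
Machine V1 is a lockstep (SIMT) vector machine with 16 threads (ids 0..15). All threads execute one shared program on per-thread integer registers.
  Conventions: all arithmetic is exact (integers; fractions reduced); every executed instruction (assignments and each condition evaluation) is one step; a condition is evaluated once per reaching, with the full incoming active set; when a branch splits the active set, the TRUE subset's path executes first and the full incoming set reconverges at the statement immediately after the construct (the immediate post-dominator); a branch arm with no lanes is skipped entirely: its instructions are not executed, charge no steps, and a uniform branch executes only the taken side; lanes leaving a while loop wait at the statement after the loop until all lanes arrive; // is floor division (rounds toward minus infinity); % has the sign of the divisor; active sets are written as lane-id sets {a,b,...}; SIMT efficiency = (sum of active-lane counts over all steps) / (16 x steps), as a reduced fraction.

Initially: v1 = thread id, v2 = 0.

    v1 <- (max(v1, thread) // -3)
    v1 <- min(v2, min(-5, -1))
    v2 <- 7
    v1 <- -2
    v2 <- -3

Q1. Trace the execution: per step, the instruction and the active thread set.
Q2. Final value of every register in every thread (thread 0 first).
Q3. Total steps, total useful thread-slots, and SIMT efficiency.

step 0: v1 <- (max(v1, thread) // -3) {0,1,2,3,4,5,6,7,8,9,10,11,12,13,14,15}
step 1: v1 <- min(v2, min(-5, -1))   {0,1,2,3,4,5,6,7,8,9,10,11,12,13,14,15}
step 2: v2 <- 7                      {0,1,2,3,4,5,6,7,8,9,10,11,12,13,14,15}
step 3: v1 <- -2                     {0,1,2,3,4,5,6,7,8,9,10,11,12,13,14,15}
step 4: v2 <- -3                     {0,1,2,3,4,5,6,7,8,9,10,11,12,13,14,15}

Answer: 5 steps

v1: -2,-2,-2,-2,-2,-2,-2,-2,-2,-2,-2,-2,-2,-2,-2,-2
v2: -3,-3,-3,-3,-3,-3,-3,-3,-3,-3,-3,-3,-3,-3,-3,-3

steps = 5; useful = 80; efficiency = 80/80 = 1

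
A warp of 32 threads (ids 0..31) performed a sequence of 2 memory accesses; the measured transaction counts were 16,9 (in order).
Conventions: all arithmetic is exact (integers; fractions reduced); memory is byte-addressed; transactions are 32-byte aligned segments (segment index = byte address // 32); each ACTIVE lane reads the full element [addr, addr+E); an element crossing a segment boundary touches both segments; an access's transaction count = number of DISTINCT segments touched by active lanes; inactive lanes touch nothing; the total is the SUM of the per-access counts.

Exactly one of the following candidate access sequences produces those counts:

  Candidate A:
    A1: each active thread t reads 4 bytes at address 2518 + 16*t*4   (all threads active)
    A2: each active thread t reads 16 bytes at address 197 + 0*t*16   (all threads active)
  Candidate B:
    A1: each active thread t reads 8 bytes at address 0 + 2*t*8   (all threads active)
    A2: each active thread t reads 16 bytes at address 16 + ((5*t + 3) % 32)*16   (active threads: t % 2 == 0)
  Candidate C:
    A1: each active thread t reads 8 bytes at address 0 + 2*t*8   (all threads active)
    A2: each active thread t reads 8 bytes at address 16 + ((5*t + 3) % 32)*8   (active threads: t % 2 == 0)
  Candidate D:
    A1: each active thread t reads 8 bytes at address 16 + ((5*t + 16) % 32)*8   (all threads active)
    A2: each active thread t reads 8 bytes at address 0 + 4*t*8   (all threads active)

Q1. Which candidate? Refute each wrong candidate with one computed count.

A: A1 gives 32 transactions, not 16
B: A2 gives 16 transactions, not 9
D: A1 gives 9 transactions, not 16
C: all counts match (16,9)

Answer: C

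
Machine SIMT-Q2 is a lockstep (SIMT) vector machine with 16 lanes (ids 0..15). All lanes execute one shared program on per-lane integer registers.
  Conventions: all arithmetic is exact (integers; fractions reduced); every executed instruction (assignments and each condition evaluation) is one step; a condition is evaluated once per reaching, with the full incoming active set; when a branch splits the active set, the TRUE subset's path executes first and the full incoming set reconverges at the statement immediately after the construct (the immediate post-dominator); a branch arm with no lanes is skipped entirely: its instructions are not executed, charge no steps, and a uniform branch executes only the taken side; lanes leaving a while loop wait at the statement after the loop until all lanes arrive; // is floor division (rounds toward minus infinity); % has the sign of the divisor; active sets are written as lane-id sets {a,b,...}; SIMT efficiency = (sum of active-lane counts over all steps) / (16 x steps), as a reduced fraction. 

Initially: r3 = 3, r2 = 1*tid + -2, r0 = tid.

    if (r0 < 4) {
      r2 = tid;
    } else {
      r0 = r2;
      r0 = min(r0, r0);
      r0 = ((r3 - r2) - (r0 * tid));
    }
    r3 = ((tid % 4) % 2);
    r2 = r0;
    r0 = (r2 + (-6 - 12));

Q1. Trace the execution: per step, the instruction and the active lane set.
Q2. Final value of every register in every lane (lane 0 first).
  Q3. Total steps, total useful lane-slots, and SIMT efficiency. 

step 0: eval (r0 < 4)                {0,1,2,3,4,5,6,7,8,9,10,11,12,13,14,15}
step 1: r2 <- tid                    {0,1,2,3}
step 2: r0 <- r2                     {4,5,6,7,8,9,10,11,12,13,14,15}
step 3: r0 <- min(r0, r0)            {4,5,6,7,8,9,10,11,12,13,14,15}
step 4: r0 <- ((r3 - r2) - (r0 * tid)) {4,5,6,7,8,9,10,11,12,13,14,15}
step 5: r3 <- ((tid % 4) % 2)        {0,1,2,3,4,5,6,7,8,9,10,11,12,13,14,15}
step 6: r2 <- r0                     {0,1,2,3,4,5,6,7,8,9,10,11,12,13,14,15}
step 7: r0 <- (r2 + (-6 - 12))       {0,1,2,3,4,5,6,7,8,9,10,11,12,13,14,15}

Answer: 8 steps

r3: 0,1,0,1,0,1,0,1,0,1,0,1,0,1,0,1
r2: 0,1,2,3,-7,-15,-25,-37,-51,-67,-85,-105,-127,-151,-177,-205
r0: -18,-17,-16,-15,-25,-33,-43,-55,-69,-85,-103,-123,-145,-169,-195,-223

steps = 8; useful = 104; efficiency = 104/128 = 13/16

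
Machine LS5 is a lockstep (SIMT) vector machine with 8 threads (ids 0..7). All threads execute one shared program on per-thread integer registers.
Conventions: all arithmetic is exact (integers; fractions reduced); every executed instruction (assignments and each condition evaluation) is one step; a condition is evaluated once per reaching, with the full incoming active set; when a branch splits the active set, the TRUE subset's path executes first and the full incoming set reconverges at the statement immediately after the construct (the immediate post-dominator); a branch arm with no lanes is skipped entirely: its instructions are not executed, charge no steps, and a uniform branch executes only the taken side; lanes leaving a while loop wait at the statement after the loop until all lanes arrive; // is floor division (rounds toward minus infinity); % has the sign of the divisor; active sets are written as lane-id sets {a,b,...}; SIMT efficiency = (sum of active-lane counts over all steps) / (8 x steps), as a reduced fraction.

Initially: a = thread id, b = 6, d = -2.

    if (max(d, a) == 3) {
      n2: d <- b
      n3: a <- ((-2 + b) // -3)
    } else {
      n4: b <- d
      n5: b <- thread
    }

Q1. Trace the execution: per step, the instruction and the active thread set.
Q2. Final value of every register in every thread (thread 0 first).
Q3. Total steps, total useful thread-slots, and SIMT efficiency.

step 0: eval (max(d, a) == 3)        {0,1,2,3,4,5,6,7}
step 1: d <- b                       {3}
step 2: a <- ((-2 + b) // -3)        {3}
step 3: b <- d                       {0,1,2,4,5,6,7}
step 4: b <- thread                  {0,1,2,4,5,6,7}

Answer: 5 steps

a: 0,1,2,-2,4,5,6,7
b: 0,1,2,6,4,5,6,7
d: -2,-2,-2,6,-2,-2,-2,-2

steps = 5; useful = 24; efficiency = 24/40 = 3/5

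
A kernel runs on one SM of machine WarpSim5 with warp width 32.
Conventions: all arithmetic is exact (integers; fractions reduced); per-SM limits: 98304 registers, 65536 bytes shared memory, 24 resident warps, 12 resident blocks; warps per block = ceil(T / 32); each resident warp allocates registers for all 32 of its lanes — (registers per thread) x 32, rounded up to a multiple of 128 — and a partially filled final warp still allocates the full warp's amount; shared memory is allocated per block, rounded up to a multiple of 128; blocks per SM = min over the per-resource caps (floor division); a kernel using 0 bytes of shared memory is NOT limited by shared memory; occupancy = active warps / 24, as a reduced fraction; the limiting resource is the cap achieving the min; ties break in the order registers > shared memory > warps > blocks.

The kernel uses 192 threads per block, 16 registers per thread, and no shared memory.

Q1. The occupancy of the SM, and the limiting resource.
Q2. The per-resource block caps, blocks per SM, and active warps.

Answer: occupancy 1, limited by warps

registers: 32 blocks
shared memory: no limit (kernel uses none)
warps: 4 blocks
blocks: 12 blocks

Answer: 4 blocks, 24 active warps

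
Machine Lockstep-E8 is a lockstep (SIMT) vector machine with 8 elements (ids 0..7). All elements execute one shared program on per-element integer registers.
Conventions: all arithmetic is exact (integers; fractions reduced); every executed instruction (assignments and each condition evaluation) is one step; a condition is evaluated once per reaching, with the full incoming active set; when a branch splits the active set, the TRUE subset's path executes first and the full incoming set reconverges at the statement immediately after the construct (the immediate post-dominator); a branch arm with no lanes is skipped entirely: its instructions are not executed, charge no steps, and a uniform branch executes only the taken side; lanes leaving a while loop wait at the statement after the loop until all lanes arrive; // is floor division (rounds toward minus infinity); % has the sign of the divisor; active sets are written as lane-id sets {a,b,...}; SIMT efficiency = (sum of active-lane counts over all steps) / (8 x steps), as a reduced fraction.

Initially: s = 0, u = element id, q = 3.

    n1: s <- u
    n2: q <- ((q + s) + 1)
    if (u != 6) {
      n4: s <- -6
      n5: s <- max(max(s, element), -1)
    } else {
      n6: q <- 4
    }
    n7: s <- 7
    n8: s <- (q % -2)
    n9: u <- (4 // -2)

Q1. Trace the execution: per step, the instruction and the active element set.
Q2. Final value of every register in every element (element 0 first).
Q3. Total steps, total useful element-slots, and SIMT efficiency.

step 0: s <- u                       {0,1,2,3,4,5,6,7}
step 1: q <- ((q + s) + 1)           {0,1,2,3,4,5,6,7}
step 2: eval (u != 6)                {0,1,2,3,4,5,6,7}
step 3: s <- -6                      {0,1,2,3,4,5,7}
step 4: s <- max(max(s, element), -1) {0,1,2,3,4,5,7}
step 5: q <- 4                       {6}
step 6: s <- 7                       {0,1,2,3,4,5,6,7}
step 7: s <- (q % -2)                {0,1,2,3,4,5,6,7}
step 8: u <- (4 // -2)               {0,1,2,3,4,5,6,7}

Answer: 9 steps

s: 0,-1,0,-1,0,-1,0,-1
u: -2,-2,-2,-2,-2,-2,-2,-2
q: 4,5,6,7,8,9,4,11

steps = 9; useful = 63; efficiency = 63/72 = 7/8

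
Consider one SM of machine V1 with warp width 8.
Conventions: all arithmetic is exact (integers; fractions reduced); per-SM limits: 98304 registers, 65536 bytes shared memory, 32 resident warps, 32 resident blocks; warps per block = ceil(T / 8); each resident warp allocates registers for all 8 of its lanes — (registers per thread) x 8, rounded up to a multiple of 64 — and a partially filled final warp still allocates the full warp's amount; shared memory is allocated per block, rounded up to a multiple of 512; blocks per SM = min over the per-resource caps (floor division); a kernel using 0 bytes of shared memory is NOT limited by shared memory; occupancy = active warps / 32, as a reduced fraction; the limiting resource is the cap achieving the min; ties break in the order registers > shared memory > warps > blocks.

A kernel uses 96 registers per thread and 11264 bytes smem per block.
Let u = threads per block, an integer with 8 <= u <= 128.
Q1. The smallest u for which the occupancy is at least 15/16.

Answer: u = 41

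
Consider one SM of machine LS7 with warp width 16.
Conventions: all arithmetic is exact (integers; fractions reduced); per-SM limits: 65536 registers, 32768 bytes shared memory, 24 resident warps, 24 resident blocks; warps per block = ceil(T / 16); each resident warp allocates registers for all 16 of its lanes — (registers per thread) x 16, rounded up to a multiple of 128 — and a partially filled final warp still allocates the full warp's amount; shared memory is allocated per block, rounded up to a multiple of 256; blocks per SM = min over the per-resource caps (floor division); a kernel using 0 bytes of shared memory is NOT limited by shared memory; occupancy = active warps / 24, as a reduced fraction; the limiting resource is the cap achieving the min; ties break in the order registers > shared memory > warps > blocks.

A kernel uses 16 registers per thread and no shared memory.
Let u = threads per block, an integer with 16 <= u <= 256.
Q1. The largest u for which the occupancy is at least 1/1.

Answer: u = 192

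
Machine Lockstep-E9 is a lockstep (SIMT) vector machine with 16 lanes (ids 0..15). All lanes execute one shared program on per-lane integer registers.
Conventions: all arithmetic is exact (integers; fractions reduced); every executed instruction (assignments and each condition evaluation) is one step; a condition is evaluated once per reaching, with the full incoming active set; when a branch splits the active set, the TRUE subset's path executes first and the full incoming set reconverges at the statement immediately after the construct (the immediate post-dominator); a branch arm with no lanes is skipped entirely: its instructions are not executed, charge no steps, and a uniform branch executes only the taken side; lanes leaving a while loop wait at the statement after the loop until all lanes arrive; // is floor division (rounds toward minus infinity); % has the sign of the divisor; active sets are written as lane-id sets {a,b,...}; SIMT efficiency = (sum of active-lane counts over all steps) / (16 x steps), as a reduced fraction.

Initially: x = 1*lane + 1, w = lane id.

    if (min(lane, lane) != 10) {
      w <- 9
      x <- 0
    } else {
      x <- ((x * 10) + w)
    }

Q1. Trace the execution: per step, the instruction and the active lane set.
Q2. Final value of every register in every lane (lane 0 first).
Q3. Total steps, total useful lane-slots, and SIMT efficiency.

step 0: eval (min(lane, lane) != 10) {0,1,2,3,4,5,6,7,8,9,10,11,12,13,14,15}
step 1: w <- 9                       {0,1,2,3,4,5,6,7,8,9,11,12,13,14,15}
step 2: x <- 0                       {0,1,2,3,4,5,6,7,8,9,11,12,13,14,15}
step 3: x <- ((x * 10) + w)          {10}

Answer: 4 steps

x: 0,0,0,0,0,0,0,0,0,0,120,0,0,0,0,0
w: 9,9,9,9,9,9,9,9,9,9,10,9,9,9,9,9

steps = 4; useful = 47; efficiency = 47/64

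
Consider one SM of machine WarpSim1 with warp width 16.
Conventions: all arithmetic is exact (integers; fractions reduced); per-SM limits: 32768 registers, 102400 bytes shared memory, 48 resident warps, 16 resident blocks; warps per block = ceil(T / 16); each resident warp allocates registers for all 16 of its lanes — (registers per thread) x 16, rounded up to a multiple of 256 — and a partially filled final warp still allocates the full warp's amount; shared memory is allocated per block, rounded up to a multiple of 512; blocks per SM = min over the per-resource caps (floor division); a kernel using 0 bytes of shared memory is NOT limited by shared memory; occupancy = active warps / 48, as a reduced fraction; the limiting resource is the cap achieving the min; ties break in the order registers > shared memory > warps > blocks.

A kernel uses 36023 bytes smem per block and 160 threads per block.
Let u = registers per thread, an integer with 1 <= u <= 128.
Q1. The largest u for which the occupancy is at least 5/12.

Answer: u = 96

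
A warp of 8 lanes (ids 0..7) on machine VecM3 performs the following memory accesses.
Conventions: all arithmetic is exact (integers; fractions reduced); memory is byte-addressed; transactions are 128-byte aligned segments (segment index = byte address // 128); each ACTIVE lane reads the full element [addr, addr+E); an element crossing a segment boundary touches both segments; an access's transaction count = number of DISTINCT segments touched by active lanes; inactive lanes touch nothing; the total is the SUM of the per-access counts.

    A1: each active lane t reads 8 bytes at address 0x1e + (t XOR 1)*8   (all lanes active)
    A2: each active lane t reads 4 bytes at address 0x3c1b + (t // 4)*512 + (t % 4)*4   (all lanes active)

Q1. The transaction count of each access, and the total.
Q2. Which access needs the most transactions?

A1: 1 transaction
A2: 2 transactions

Answer: 1,2; total 3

Answer: A2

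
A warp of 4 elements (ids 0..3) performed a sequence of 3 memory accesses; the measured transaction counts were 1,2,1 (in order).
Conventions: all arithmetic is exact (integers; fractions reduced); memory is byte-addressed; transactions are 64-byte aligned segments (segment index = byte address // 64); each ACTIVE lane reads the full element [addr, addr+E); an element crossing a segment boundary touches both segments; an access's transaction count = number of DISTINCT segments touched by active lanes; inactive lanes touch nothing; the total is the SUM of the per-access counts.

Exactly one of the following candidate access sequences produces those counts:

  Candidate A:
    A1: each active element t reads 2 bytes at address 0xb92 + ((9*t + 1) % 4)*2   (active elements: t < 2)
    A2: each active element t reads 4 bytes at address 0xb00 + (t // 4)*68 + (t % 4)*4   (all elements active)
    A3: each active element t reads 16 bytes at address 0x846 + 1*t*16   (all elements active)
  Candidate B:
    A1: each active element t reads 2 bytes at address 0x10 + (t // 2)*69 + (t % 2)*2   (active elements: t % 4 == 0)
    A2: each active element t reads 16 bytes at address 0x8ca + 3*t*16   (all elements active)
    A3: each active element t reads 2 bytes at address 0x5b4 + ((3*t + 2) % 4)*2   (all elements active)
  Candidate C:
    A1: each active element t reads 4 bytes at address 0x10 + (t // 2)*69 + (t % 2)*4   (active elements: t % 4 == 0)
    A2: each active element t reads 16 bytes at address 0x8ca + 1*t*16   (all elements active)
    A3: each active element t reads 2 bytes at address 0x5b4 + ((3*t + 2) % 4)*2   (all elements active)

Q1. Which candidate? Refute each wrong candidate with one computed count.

A: A2 gives 1 transaction, not 2
B: A2 gives 3 transactions, not 2
C: all counts match (1,2,1)

Answer: C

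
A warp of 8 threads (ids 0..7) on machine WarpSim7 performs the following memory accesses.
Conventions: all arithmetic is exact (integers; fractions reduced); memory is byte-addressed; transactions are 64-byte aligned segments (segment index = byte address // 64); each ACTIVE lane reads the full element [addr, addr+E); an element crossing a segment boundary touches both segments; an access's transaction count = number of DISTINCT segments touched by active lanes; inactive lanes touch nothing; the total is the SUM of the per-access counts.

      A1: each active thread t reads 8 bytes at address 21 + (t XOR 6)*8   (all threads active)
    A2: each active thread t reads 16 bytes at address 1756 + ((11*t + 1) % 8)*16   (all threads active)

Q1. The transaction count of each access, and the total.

A1: 2 transactions
A2: 3 transactions

Answer: 2,3; total 5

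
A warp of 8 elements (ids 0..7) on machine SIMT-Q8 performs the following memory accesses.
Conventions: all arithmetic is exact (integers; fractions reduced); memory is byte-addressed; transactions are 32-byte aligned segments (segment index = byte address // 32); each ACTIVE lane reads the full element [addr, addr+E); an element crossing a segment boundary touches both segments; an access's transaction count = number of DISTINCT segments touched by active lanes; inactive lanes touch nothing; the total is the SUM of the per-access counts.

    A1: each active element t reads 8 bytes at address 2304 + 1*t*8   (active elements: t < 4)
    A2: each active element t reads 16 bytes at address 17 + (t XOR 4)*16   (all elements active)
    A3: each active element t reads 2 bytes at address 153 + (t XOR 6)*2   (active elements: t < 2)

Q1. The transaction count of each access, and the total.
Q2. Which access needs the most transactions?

A1: 1 transaction
A2: 5 transactions
A3: 1 transaction

Answer: 1,5,1; total 7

Answer: A2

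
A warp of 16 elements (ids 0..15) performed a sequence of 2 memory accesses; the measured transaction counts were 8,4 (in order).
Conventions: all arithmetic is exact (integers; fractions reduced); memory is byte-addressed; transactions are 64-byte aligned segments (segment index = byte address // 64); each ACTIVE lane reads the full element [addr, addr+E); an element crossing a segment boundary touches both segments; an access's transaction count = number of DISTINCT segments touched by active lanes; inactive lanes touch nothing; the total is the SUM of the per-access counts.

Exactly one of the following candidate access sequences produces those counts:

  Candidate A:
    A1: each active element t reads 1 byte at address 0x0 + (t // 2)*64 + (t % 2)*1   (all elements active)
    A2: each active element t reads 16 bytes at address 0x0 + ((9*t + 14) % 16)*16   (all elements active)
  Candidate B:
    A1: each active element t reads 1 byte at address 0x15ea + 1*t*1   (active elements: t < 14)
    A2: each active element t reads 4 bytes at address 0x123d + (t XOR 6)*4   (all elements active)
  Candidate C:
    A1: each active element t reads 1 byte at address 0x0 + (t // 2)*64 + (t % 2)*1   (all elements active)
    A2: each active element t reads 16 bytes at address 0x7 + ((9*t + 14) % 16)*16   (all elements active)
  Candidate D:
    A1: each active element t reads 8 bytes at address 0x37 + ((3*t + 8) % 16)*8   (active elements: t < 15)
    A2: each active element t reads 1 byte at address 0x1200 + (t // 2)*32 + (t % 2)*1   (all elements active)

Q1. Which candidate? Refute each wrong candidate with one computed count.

B: A1 gives 1 transaction, not 8
C: A2 gives 5 transactions, not 4
D: A1 gives 3 transactions, not 8
A: all counts match (8,4)

Answer: A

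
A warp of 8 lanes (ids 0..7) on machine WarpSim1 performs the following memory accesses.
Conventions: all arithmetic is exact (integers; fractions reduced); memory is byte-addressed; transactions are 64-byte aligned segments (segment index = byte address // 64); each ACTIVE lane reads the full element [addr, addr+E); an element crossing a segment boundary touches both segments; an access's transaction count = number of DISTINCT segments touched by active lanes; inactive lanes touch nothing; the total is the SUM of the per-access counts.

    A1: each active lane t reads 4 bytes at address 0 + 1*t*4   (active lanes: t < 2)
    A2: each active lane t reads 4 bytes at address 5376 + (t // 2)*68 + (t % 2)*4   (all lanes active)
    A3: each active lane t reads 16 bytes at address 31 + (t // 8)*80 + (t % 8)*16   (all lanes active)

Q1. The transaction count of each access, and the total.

A1: 1 transaction
A2: 4 transactions
A3: 3 transactions

Answer: 1,4,3; total 8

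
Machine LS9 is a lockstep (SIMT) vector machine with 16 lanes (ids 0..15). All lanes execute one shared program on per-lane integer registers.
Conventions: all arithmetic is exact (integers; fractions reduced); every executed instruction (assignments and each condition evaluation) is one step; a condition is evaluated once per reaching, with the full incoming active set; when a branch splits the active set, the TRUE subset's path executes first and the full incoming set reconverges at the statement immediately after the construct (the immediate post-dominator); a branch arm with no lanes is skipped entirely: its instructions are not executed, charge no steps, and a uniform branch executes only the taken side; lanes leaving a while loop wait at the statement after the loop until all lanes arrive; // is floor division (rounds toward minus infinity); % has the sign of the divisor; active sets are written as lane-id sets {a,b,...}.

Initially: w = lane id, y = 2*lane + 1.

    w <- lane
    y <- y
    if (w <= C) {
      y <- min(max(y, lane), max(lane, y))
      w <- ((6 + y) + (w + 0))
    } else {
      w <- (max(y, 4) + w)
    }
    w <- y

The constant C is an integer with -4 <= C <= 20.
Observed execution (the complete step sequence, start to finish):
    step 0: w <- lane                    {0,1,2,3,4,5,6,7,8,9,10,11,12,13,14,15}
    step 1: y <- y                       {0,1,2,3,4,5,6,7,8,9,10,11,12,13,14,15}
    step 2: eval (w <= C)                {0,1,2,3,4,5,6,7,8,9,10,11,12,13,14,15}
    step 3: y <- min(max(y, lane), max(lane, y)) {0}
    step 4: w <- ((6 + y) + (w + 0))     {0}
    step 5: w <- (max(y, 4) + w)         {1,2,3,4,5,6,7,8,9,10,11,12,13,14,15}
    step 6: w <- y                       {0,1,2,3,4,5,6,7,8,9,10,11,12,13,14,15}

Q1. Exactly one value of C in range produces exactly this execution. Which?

Answer: C = 0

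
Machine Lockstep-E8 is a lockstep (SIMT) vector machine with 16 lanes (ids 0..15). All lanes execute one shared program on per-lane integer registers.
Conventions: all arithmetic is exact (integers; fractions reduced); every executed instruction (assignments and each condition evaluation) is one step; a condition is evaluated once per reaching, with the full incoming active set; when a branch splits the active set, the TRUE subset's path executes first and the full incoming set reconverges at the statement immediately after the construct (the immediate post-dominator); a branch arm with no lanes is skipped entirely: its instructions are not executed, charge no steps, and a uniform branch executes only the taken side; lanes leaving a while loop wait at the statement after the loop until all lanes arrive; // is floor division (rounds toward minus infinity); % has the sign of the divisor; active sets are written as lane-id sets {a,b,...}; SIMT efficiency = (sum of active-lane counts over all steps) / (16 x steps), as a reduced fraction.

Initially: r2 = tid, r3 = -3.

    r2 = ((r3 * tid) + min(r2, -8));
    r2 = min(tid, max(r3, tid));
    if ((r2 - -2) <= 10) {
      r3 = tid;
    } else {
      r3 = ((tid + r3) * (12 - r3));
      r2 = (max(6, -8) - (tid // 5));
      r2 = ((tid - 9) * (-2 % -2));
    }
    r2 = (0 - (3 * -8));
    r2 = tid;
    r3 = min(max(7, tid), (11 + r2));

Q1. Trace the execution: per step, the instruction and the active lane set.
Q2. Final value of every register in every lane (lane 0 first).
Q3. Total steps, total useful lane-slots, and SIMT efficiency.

step 0: r2 <- ((r3 * tid) + min(r2, -8)) {0,1,2,3,4,5,6,7,8,9,10,11,12,13,14,15}
step 1: r2 <- min(tid, max(r3, tid)) {0,1,2,3,4,5,6,7,8,9,10,11,12,13,14,15}
step 2: eval ((r2 - -2) <= 10)       {0,1,2,3,4,5,6,7,8,9,10,11,12,13,14,15}
step 3: r3 <- tid                    {0,1,2,3,4,5,6,7,8}
step 4: r3 <- ((tid + r3) * (12 - r3)) {9,10,11,12,13,14,15}
step 5: r2 <- (max(6, -8) - (tid // 5)) {9,10,11,12,13,14,15}
step 6: r2 <- ((tid - 9) * (-2 % -2)) {9,10,11,12,13,14,15}
step 7: r2 <- (0 - (3 * -8))         {0,1,2,3,4,5,6,7,8,9,10,11,12,13,14,15}
step 8: r2 <- tid                    {0,1,2,3,4,5,6,7,8,9,10,11,12,13,14,15}
step 9: r3 <- min(max(7, tid), (11 + r2)) {0,1,2,3,4,5,6,7,8,9,10,11,12,13,14,15}

Answer: 10 steps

r2: 0,1,2,3,4,5,6,7,8,9,10,11,12,13,14,15
r3: 7,7,7,7,7,7,7,7,8,9,10,11,12,13,14,15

steps = 10; useful = 126; efficiency = 126/160 = 63/80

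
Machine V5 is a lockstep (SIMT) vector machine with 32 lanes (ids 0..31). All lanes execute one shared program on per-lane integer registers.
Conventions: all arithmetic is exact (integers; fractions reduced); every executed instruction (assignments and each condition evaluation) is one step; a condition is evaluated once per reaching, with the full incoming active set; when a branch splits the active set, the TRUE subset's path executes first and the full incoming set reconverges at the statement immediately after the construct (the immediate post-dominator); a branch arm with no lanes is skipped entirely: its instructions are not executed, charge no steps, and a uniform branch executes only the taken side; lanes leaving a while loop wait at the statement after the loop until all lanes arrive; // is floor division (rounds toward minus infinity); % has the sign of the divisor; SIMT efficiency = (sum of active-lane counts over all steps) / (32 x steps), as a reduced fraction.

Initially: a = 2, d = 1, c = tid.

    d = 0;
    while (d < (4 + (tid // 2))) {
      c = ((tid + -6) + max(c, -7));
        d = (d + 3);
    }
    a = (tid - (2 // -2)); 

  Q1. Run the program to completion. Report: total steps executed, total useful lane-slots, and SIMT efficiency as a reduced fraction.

Answer: 24 steps, 498 useful, 83/128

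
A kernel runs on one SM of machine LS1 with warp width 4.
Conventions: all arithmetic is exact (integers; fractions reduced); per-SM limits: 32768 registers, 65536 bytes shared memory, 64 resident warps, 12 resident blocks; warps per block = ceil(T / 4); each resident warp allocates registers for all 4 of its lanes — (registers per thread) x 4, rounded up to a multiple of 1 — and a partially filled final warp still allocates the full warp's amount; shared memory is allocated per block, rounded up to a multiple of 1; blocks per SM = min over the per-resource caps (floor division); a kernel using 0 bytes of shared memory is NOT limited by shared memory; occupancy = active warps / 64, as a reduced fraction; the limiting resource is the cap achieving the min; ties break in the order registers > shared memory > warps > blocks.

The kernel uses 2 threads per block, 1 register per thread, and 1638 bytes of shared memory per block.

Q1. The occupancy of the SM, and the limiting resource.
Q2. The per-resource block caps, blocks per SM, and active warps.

Answer: occupancy 3/16, limited by blocks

registers: 8192 blocks
shared memory: 40 blocks
warps: 64 blocks
blocks: 12 blocks

Answer: 12 blocks, 12 active warps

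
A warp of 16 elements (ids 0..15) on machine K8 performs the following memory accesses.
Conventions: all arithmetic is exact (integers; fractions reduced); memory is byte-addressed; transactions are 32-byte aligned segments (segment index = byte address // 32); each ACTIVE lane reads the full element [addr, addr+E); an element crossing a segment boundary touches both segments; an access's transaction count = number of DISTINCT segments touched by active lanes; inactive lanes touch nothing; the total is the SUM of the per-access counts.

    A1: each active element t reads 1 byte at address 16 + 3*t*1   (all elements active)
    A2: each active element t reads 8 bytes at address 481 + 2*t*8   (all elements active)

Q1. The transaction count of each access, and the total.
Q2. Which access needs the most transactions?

A1: 2 transactions
A2: 8 transactions

Answer: 2,8; total 10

Answer: A2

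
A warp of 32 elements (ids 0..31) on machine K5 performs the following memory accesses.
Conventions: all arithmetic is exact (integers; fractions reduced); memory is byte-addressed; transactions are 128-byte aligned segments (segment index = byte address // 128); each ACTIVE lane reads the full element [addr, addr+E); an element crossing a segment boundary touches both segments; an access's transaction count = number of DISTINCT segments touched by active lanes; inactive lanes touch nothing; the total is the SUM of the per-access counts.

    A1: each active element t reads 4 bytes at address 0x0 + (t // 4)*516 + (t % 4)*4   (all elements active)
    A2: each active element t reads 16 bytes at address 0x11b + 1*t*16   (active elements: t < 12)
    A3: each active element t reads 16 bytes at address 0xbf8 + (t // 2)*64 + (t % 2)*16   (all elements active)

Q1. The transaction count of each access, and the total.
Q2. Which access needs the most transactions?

A1: 8 transactions
A2: 2 transactions
A3: 9 transactions

Answer: 8,2,9; total 19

Answer: A3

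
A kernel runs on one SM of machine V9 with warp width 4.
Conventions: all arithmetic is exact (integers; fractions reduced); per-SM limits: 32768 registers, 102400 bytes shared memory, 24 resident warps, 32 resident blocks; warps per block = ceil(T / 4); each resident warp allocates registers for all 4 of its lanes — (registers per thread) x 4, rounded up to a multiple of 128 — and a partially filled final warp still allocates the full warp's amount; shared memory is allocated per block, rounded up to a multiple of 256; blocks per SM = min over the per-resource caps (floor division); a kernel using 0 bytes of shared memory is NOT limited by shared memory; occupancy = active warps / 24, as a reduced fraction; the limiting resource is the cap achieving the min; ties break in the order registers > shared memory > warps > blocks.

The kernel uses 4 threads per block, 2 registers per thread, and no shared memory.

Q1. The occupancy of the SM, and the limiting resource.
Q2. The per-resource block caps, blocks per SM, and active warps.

Answer: occupancy 1, limited by warps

registers: 256 blocks
shared memory: no limit (kernel uses none)
warps: 24 blocks
blocks: 32 blocks

Answer: 24 blocks, 24 active warps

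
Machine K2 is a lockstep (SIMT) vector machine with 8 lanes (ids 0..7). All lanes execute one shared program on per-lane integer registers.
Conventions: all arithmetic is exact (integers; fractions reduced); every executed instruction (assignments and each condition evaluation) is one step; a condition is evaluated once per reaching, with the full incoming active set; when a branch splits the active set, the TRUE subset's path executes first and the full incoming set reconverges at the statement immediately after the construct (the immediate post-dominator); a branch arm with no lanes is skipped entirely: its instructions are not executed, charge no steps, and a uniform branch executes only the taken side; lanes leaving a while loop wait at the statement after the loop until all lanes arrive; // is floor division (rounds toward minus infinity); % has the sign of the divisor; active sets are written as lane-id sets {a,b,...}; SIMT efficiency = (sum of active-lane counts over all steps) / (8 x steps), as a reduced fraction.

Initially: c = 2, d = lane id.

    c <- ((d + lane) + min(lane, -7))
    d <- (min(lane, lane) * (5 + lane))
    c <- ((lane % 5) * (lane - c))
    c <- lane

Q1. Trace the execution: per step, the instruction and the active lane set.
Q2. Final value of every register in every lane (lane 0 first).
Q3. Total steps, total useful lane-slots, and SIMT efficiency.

step 0: c <- ((d + lane) + min(lane, -7)) {0,1,2,3,4,5,6,7}
step 1: d <- (min(lane, lane) * (5 + lane)) {0,1,2,3,4,5,6,7}
step 2: c <- ((lane % 5) * (lane - c)) {0,1,2,3,4,5,6,7}
step 3: c <- lane                    {0,1,2,3,4,5,6,7}

Answer: 4 steps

c: 0,1,2,3,4,5,6,7
d: 0,6,14,24,36,50,66,84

steps = 4; useful = 32; efficiency = 32/32 = 1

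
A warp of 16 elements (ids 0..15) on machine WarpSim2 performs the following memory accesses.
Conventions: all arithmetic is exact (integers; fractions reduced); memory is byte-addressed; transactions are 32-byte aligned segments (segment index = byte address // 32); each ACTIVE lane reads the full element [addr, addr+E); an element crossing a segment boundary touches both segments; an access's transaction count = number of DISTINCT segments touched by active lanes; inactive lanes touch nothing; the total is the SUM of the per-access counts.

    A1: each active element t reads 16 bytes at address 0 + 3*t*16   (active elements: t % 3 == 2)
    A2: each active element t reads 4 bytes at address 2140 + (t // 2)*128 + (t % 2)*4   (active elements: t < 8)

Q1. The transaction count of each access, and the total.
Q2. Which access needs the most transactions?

A1: 5 transactions
A2: 8 transactions

Answer: 5,8; total 13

Answer: A2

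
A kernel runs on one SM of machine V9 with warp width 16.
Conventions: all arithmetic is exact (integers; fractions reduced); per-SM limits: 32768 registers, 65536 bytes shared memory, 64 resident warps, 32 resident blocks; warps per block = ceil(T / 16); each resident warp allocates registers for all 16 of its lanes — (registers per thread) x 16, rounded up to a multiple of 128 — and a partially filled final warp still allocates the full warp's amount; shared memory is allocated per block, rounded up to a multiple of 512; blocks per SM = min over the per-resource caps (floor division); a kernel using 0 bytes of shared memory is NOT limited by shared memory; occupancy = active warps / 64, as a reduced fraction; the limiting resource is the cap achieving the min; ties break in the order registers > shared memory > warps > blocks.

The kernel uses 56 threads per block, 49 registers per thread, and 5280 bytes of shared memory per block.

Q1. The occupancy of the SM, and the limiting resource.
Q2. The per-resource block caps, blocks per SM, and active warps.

Answer: occupancy 9/16, limited by registers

registers: 9 blocks
shared memory: 11 blocks
warps: 16 blocks
blocks: 32 blocks

Answer: 9 blocks, 36 active warps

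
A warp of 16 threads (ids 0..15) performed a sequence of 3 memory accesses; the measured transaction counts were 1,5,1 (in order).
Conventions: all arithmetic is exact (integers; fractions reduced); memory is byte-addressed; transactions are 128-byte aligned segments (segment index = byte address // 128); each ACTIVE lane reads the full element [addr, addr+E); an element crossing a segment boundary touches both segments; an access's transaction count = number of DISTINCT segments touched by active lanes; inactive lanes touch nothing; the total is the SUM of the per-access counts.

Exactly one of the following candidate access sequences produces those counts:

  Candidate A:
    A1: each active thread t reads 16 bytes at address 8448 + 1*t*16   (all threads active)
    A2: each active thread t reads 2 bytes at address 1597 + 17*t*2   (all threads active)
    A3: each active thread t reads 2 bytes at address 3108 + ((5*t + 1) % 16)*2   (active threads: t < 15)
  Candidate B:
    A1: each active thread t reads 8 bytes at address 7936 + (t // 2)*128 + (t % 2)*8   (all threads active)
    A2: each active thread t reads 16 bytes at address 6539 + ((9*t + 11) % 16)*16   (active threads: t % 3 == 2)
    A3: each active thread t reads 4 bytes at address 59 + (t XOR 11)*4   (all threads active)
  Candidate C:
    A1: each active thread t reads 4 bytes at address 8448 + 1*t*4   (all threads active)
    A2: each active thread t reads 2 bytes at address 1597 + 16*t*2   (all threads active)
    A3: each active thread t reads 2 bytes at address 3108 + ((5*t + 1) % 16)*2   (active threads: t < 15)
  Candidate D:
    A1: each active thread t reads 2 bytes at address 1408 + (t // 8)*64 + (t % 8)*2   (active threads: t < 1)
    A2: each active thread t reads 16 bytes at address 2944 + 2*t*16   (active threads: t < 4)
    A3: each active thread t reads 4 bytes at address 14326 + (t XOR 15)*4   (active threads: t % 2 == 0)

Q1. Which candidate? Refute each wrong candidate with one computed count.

A: A1 gives 2 transactions, not 1
B: A1 gives 8 transactions, not 1
D: A2 gives 1 transaction, not 5
C: all counts match (1,5,1)

Answer: C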